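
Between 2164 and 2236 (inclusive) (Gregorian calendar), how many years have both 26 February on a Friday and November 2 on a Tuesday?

Check each year's weekday for 26 February and November 2:
  2164: Sun/Fri  2165: Tue/Sat  2166: Wed/Sun  2167: Thu/Mon  2168: Fri/Wed  2169: Sun/Thu  2170: Mon/Fri  2171: Tue/Sat  2172: Wed/Mon  2173: Fri/Tue ✓  2174: Sat/Wed  2175: Sun/Thu  2176: Mon/Sat  2177: Wed/Sun  …(45 more)…  2223: Wed/Sun  2224: Thu/Tue  2225: Sat/Wed  2226: Sun/Thu  2227: Mon/Fri  2228: Tue/Sun  2229: Thu/Mon  2230: Fri/Tue ✓  2231: Sat/Wed  2232: Sun/Fri  2233: Tue/Sat  2234: Wed/Sun  2235: Thu/Mon  2236: Fri/Wed
Both conditions hold in: 2173, 2179, 2190, 2202, 2213, 2219, 2230 — 7.

7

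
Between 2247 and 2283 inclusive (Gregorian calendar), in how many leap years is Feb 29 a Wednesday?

Leap years in 2247–2283: 9 of them.
Feb 29 weekday advances by 5 (mod 7) from one leap year to the next four years later (or differs when a century non-leap intervenes).
Leap-day weekdays: 2248:Tue 2252:Sun 2256:Fri 2260:Wed✓ 2264:Mon 2268:Sat 2272:Thu 2276:Tue 2280:Sun
Wednesday: 2260 → 1.

1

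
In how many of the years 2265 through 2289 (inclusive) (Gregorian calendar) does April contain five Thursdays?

7

April has 30 days; it has five Thursdays when Thursday falls among the first (month-length − 28) days — i.e. when April 1 is one of Thursday/Wednesday.
April 1 by year: 2265:Sat 2266:Sun 2267:Mon 2268:Wed✓ 2269:Thu✓ 2270:Fri 2271:Sat 2272:Mon 2273:Tue 2274:Wed✓ 2275:Thu✓ 2276:Sat 2277:Sun 2278:Mon 2279:Tue 2280:Thu✓ 2281:Fri 2282:Sat 2283:Sun 2284:Tue 2285:Wed✓ 2286:Thu✓ 2287:Fri 2288:Sun 2289:Mon
Years with five Thursdays: 2268, 2269, 2274, 2275, 2280, 2285, 2286 → 7.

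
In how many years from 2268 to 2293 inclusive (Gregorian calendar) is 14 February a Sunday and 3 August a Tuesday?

3

Check each year's weekday for 14 February and 3 August:
  2268: Fri/Mon  2269: Sun/Tue ✓  2270: Mon/Wed  2271: Tue/Thu  2272: Wed/Sat  2273: Fri/Sun  2274: Sat/Mon  2275: Sun/Tue ✓  2276: Mon/Thu  2277: Wed/Fri  2278: Thu/Sat  2279: Fri/Sun  2280: Sat/Tue  2281: Mon/Wed  2282: Tue/Thu  2283: Wed/Fri  2284: Thu/Sun  2285: Sat/Mon  2286: Sun/Tue ✓  2287: Mon/Wed  2288: Tue/Fri  2289: Thu/Sat  2290: Fri/Sun  2291: Sat/Mon  2292: Sun/Wed  2293: Tue/Thu
Both conditions hold in: 2269, 2275, 2286 — 3.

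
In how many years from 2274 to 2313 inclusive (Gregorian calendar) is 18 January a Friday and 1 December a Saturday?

Check each year's weekday for 18 January and 1 December:
  2274: Sun/Tue  2275: Mon/Wed  2276: Tue/Fri  2277: Thu/Sat  2278: Fri/Sun  2279: Sat/Mon  2280: Sun/Wed  2281: Tue/Thu  2282: Wed/Fri  2283: Thu/Sat  2284: Fri/Mon  2285: Sun/Tue  2286: Mon/Wed  2287: Tue/Thu  …(12 more)…  2300: Thu/Sat  2301: Fri/Sun  2302: Sat/Mon  2303: Sun/Tue  2304: Mon/Thu  2305: Wed/Fri  2306: Thu/Sat  2307: Fri/Sun  2308: Sat/Tue  2309: Mon/Wed  2310: Tue/Thu  2311: Wed/Fri  2312: Thu/Sun  2313: Sat/Mon
Both conditions hold in: no year — 0.

0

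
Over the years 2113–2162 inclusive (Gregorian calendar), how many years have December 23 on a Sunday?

Track December 23's weekday year by year (advancing +1, or +2 across a Feb 29):
  2113: Sat  2114: Sun (+1) ✓  2115: Mon (+1)  2116: Wed (+2)  2117: Thu (+1)
  2118: Fri (+1)  2119: Sat (+1)  2120: Mon (+2)  2121: Tue (+1)  2122: Wed (+1)
  2123: Thu (+1)  2124: Sat (+2)  2125: Sun (+1) ✓  2126: Mon (+1)  … (22 more years) …
  2149: Tue (+1)  2150: Wed (+1)  2151: Thu (+1)  2152: Sat (+2)  2153: Sun (+1) ✓
  2154: Mon (+1)  2155: Tue (+1)  2156: Thu (+2)  2157: Fri (+1)  2158: Sat (+1)
  2159: Sun (+1) ✓  2160: Tue (+2)  2161: Wed (+1)  2162: Thu (+1)
Sunday years: 2114, 2125, 2131, 2136, 2142, 2153, 2159 — 7 in total.

7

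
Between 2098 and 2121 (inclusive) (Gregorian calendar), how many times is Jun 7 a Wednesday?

3

Track Jun 7's weekday year by year (advancing +1, or +2 across a Feb 29):
  2098: Sat  2099: Sun (+1)  2100: Mon (+1)  2101: Tue (+1)  2102: Wed (+1) ✓
  2103: Thu (+1)  2104: Sat (+2)  2105: Sun (+1)  2106: Mon (+1)  2107: Tue (+1)
  2108: Thu (+2)  2109: Fri (+1)  2110: Sat (+1)  2111: Sun (+1)  2112: Tue (+2)
  2113: Wed (+1) ✓  2114: Thu (+1)  2115: Fri (+1)  2116: Sun (+2)  2117: Mon (+1)
  2118: Tue (+1)  2119: Wed (+1) ✓  2120: Fri (+2)  2121: Sat (+1)
Wednesday years: 2102, 2113, 2119 — 3 in total.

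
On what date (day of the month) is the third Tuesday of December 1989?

19

December 1, 1989 is a Friday, so the first Tuesday is the 5th.
The third Tuesday is 5 + 14 = 19.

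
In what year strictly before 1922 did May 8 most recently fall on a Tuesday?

From one year to the next, a fixed date's weekday advances by 1, or by 2 when a Feb 29 lies between the two dates.
1922: May 8 is Monday.
1921: Sunday (−1)
1920: Saturday (−1)
1919: Thursday (−2)
1918: Wednesday (−1)
1917: Tuesday (−1)
May 8 falls on a Tuesday in 1917.

1917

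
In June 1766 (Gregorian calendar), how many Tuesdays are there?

4

June 1766 has 30 days and begins on Sunday.
The first Tuesday is June 3.
Tuesdays fall on 3, 10, 17, 24 — that's 4.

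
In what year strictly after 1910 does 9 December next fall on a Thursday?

1915

From one year to the next, a fixed date's weekday advances by 1, or by 2 when a Feb 29 lies between the two dates.
1910: December 9 is Friday.
1911: Saturday (+1)
1912: Monday (+2)
1913: Tuesday (+1)
1914: Wednesday (+1)
1915: Thursday (+1)
9 December falls on a Thursday in 1915.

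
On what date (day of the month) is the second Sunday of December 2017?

10

December 1, 2017 is a Friday, so the first Sunday is the 3rd.
The second Sunday is 3 + 7 = 10.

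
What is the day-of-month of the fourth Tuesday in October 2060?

October 1, 2060 is a Friday, so the first Tuesday is the 5th.
The fourth Tuesday is 5 + 21 = 26.

26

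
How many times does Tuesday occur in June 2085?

June 2085 has 30 days and begins on Friday.
The first Tuesday is June 5.
Tuesdays fall on 5, 12, 19, 26 — that's 4.

4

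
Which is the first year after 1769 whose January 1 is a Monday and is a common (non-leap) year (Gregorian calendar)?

1770

Jan 1 advances by 2 weekdays after a leap year and by 1 after a common year.
1769: Jan 1 is Sunday.
1770: Monday
1770 begins on a Monday and is a common year.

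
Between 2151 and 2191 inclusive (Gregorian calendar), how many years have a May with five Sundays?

May has 31 days; it has five Sundays when Sunday falls among the first (month-length − 28) days — i.e. when May 1 is one of Sunday/Saturday/Friday.
May 1 by year: 2151:Sat✓ 2152:Mon 2153:Tue 2154:Wed 2155:Thu 2156:Sat✓ 2157:Sun✓ 2158:Mon 2159:Tue 2160:Thu 2161:Fri✓ 2162:Sat✓ 2163:Sun✓ 2164:Tue 2165:Wed …(11 more)… 2177:Thu 2178:Fri✓ 2179:Sat✓ 2180:Mon 2181:Tue 2182:Wed 2183:Thu 2184:Sat✓ 2185:Sun✓ 2186:Mon 2187:Tue 2188:Thu 2189:Fri✓ 2190:Sat✓ 2191:Sun✓
Years with five Sundays: 2151, 2156, 2157, 2161, 2162, 2163, 2167, 2168, 2172, 2173, 2174, 2178, 2179, 2184, 2185, 2189, 2190, 2191 → 18.

18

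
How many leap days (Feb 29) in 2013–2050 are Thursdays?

1

Leap years in 2013–2050: 9 of them.
Feb 29 weekday advances by 5 (mod 7) from one leap year to the next four years later (or differs when a century non-leap intervenes).
Leap-day weekdays: 2016:Mon 2020:Sat 2024:Thu✓ 2028:Tue 2032:Sun 2036:Fri 2040:Wed 2044:Mon 2048:Sat
Thursday: 2024 → 1.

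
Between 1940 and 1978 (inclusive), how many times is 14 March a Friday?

Track 14 March's weekday year by year (advancing +1, or +2 across a Feb 29):
  1940: Thu  1941: Fri (+1) ✓  1942: Sat (+1)  1943: Sun (+1)  1944: Tue (+2)
  1945: Wed (+1)  1946: Thu (+1)  1947: Fri (+1) ✓  1948: Sun (+2)  1949: Mon (+1)
  1950: Tue (+1)  1951: Wed (+1)  1952: Fri (+2) ✓  1953: Sat (+1)  … (11 more years) …
  1965: Sun (+1)  1966: Mon (+1)  1967: Tue (+1)  1968: Thu (+2)  1969: Fri (+1) ✓
  1970: Sat (+1)  1971: Sun (+1)  1972: Tue (+2)  1973: Wed (+1)  1974: Thu (+1)
  1975: Fri (+1) ✓  1976: Sun (+2)  1977: Mon (+1)  1978: Tue (+1)
Friday years: 1941, 1947, 1952, 1958, 1969, 1975 — 6 in total.

6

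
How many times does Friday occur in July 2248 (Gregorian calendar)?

July 2248 has 31 days and begins on Saturday.
The first Friday is July 7.
Fridays fall on 7, 14, 21, 28 — that's 4.

4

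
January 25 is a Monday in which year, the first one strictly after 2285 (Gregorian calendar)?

From one year to the next, a fixed date's weekday advances by 1, or by 2 when a Feb 29 lies between the two dates.
2285: January 25 is Sunday.
2286: Monday (+1)
January 25 falls on a Monday in 2286.

2286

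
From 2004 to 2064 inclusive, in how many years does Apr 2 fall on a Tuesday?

Track Apr 2's weekday year by year (advancing +1, or +2 across a Feb 29):
  2004: Fri  2005: Sat (+1)  2006: Sun (+1)  2007: Mon (+1)  2008: Wed (+2)
  2009: Thu (+1)  2010: Fri (+1)  2011: Sat (+1)  2012: Mon (+2)  2013: Tue (+1) ✓
  2014: Wed (+1)  2015: Thu (+1)  2016: Sat (+2)  2017: Sun (+1)  … (33 more years) …
  2051: Sun (+1)  2052: Tue (+2) ✓  2053: Wed (+1)  2054: Thu (+1)  2055: Fri (+1)
  2056: Sun (+2)  2057: Mon (+1)  2058: Tue (+1) ✓  2059: Wed (+1)  2060: Fri (+2)
  2061: Sat (+1)  2062: Sun (+1)  2063: Mon (+1)  2064: Wed (+2)
Tuesday years: 2013, 2019, 2024, 2030, 2041, 2047, 2052, 2058 — 8 in total.

8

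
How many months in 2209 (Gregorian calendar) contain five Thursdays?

4

A month of length L has five Thursdays iff its first Thursday is on day ≤ L−28 (so day 1–3 in a 31-day month, 1–2 in a 30-day month, day 1 in a leap February).
Checking each month of 2209: Jan starts Sun (31d); Feb starts Wed (28d); Mar starts Wed (31d) ✓; Apr starts Sat (30d); May starts Mon (31d); Jun starts Thu (30d) ✓; Jul starts Sat (31d); Aug starts Tue (31d) ✓; Sep starts Fri (30d); Oct starts Sun (31d); Nov starts Wed (30d) ✓; Dec starts Fri (31d).
Five-Thursday months: March, June, August, November → 4.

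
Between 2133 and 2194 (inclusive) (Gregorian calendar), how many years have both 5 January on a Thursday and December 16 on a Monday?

0

Check each year's weekday for 5 January and December 16:
  2133: Mon/Wed  2134: Tue/Thu  2135: Wed/Fri  2136: Thu/Sun  2137: Sat/Mon  2138: Sun/Tue  2139: Mon/Wed  2140: Tue/Fri  2141: Thu/Sat  2142: Fri/Sun  2143: Sat/Mon  2144: Sun/Wed  2145: Tue/Thu  2146: Wed/Fri  …(34 more)…  2181: Fri/Sun  2182: Sat/Mon  2183: Sun/Tue  2184: Mon/Thu  2185: Wed/Fri  2186: Thu/Sat  2187: Fri/Sun  2188: Sat/Tue  2189: Mon/Wed  2190: Tue/Thu  2191: Wed/Fri  2192: Thu/Sun  2193: Sat/Mon  2194: Sun/Tue
Both conditions hold in: no year — 0.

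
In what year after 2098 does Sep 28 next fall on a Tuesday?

2100

From one year to the next, a fixed date's weekday advances by 1, or by 2 when a Feb 29 lies between the two dates.
2098: September 28 is Sunday.
2099: Monday (+1)
2100: Tuesday (+1)
Sep 28 falls on a Tuesday in 2100.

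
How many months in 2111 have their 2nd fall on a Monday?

Check the 2nd of each month of 2111: Jan 2: Fri, Feb 2: Mon, Mar 2: Mon, Apr 2: Thu, May 2: Sat, Jun 2: Tue, Jul 2: Thu, Aug 2: Sun, Sep 2: Wed, Oct 2: Fri, Nov 2: Mon, Dec 2: Wed.
Monday occurs in February, March, November — 3 months.

3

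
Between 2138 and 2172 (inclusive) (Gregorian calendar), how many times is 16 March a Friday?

Track 16 March's weekday year by year (advancing +1, or +2 across a Feb 29):
  2138: Sun  2139: Mon (+1)  2140: Wed (+2)  2141: Thu (+1)  2142: Fri (+1) ✓
  2143: Sat (+1)  2144: Mon (+2)  2145: Tue (+1)  2146: Wed (+1)  2147: Thu (+1)
  2148: Sat (+2)  2149: Sun (+1)  2150: Mon (+1)  2151: Tue (+1)  … (7 more years) …
  2159: Fri (+1) ✓  2160: Sun (+2)  2161: Mon (+1)  2162: Tue (+1)  2163: Wed (+1)
  2164: Fri (+2) ✓  2165: Sat (+1)  2166: Sun (+1)  2167: Mon (+1)  2168: Wed (+2)
  2169: Thu (+1)  2170: Fri (+1) ✓  2171: Sat (+1)  2172: Mon (+2)
Friday years: 2142, 2153, 2159, 2164, 2170 — 5 in total.

5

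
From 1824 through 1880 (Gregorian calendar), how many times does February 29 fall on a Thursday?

Leap years in 1824–1880: 15 of them.
Feb 29 weekday advances by 5 (mod 7) from one leap year to the next four years later (or differs when a century non-leap intervenes).
Leap-day weekdays: 1824:Sun 1828:Fri 1832:Wed 1836:Mon 1840:Sat 1844:Thu✓ 1848:Tue 1852:Sun 1856:Fri 1860:Wed 1864:Mon 1868:Sat 1872:Thu✓ 1876:Tue 1880:Sun
Thursday: 1844, 1872 → 2.

2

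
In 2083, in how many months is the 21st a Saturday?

1

Check the 21st of each month of 2083: Jan 21: Thu, Feb 21: Sun, Mar 21: Sun, Apr 21: Wed, May 21: Fri, Jun 21: Mon, Jul 21: Wed, Aug 21: Sat, Sep 21: Tue, Oct 21: Thu, Nov 21: Sun, Dec 21: Tue.
Saturday occurs in August — 1 month.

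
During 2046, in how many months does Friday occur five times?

A month of length L has five Fridays iff its first Friday is on day ≤ L−28 (so day 1–3 in a 31-day month, 1–2 in a 30-day month, day 1 in a leap February).
Checking each month of 2046: Jan starts Mon (31d); Feb starts Thu (28d); Mar starts Thu (31d) ✓; Apr starts Sun (30d); May starts Tue (31d); Jun starts Fri (30d) ✓; Jul starts Sun (31d); Aug starts Wed (31d) ✓; Sep starts Sat (30d); Oct starts Mon (31d); Nov starts Thu (30d) ✓; Dec starts Sat (31d).
Five-Friday months: March, June, August, November → 4.

4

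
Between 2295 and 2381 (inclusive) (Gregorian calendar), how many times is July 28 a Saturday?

12

Track July 28's weekday year by year (advancing +1, or +2 across a Feb 29):
  2295: Sun  2296: Tue (+2)  2297: Wed (+1)  2298: Thu (+1)  2299: Fri (+1)
  2300: Sat (+1) ✓  2301: Sun (+1)  2302: Mon (+1)  2303: Tue (+1)  2304: Thu (+2)
  2305: Fri (+1)  2306: Sat (+1) ✓  2307: Sun (+1)  2308: Tue (+2)  … (59 more years) …
  2368: Sun (+2)  2369: Mon (+1)  2370: Tue (+1)  2371: Wed (+1)  2372: Fri (+2)
  2373: Sat (+1) ✓  2374: Sun (+1)  2375: Mon (+1)  2376: Wed (+2)  2377: Thu (+1)
  2378: Fri (+1)  2379: Sat (+1) ✓  2380: Mon (+2)  2381: Tue (+1)
Saturday years: 2300, 2306, 2317, 2323, 2328, 2334, 2345, 2351, 2356, 2362, 2373, 2379 — 12 in total.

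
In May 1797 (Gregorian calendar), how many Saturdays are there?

May 1797 has 31 days and begins on Monday.
The first Saturday is May 6.
Saturdays fall on 6, 13, 20, 27 — that's 4.

4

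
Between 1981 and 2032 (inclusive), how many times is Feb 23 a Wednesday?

7

Track Feb 23's weekday year by year (advancing +1, or +2 across a Feb 29):
  1981: Mon  1982: Tue (+1)  1983: Wed (+1) ✓  1984: Thu (+1)  1985: Sat (+2)
  1986: Sun (+1)  1987: Mon (+1)  1988: Tue (+1)  1989: Thu (+2)  1990: Fri (+1)
  1991: Sat (+1)  1992: Sun (+1)  1993: Tue (+2)  1994: Wed (+1) ✓  … (24 more years) …
  2019: Sat (+1)  2020: Sun (+1)  2021: Tue (+2)  2022: Wed (+1) ✓  2023: Thu (+1)
  2024: Fri (+1)  2025: Sun (+2)  2026: Mon (+1)  2027: Tue (+1)  2028: Wed (+1) ✓
  2029: Fri (+2)  2030: Sat (+1)  2031: Sun (+1)  2032: Mon (+1)
Wednesday years: 1983, 1994, 2000, 2005, 2011, 2022, 2028 — 7 in total.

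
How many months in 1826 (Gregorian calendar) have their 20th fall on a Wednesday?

2

Check the 20th of each month of 1826: Jan 20: Fri, Feb 20: Mon, Mar 20: Mon, Apr 20: Thu, May 20: Sat, Jun 20: Tue, Jul 20: Thu, Aug 20: Sun, Sep 20: Wed, Oct 20: Fri, Nov 20: Mon, Dec 20: Wed.
Wednesday occurs in September, December — 2 months.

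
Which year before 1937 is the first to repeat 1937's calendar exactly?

Two years share a calendar iff Jan 1 falls on the same weekday and both are leap or both are common. 1937: Jan 1 is Friday, common year.
1936: Jan 1 Wednesday, leap
1935: Jan 1 Tuesday, common
1934: Jan 1 Monday, common
1933: Jan 1 Sunday, common
1932: Jan 1 Friday, leap
1931: Jan 1 Thursday, common
1930: Jan 1 Wednesday, common
1929: Jan 1 Tuesday, common
1928: Jan 1 Sunday, leap
1927: Jan 1 Saturday, common
1926: Jan 1 Friday, common
1926 matches on both conditions.

1926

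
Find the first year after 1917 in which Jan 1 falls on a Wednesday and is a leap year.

Jan 1 advances by 2 weekdays after a leap year and by 1 after a common year.
1917: Jan 1 is Monday.
1918: Tuesday
1919: Wednesday
1920: Thursday (leap)
1921: Saturday
1922: Sunday
1923: Monday
1924: Tuesday (leap)
1925: Thursday
1926: Friday
1927: Saturday
1928: Sunday (leap)
1929: Tuesday
1930: Wednesday
1931: Thursday
1932: Friday (leap)
1933: Sunday
1934: Monday
1935: Tuesday
1936: Wednesday (leap)
1936 begins on a Wednesday and is a leap year.

1936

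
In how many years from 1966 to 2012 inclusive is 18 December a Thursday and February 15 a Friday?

2

Check each year's weekday for 18 December and February 15:
  1966: Sun/Tue  1967: Mon/Wed  1968: Wed/Thu  1969: Thu/Sat  1970: Fri/Sun  1971: Sat/Mon  1972: Mon/Tue  1973: Tue/Thu  1974: Wed/Fri  1975: Thu/Sat  1976: Sat/Sun  1977: Sun/Tue  1978: Mon/Wed  1979: Tue/Thu  …(19 more)…  1999: Sat/Mon  2000: Mon/Tue  2001: Tue/Thu  2002: Wed/Fri  2003: Thu/Sat  2004: Sat/Sun  2005: Sun/Tue  2006: Mon/Wed  2007: Tue/Thu  2008: Thu/Fri ✓  2009: Fri/Sun  2010: Sat/Mon  2011: Sun/Tue  2012: Tue/Wed
Both conditions hold in: 1980, 2008 — 2.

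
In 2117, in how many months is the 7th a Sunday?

3

Check the 7th of each month of 2117: Jan 7: Thu, Feb 7: Sun, Mar 7: Sun, Apr 7: Wed, May 7: Fri, Jun 7: Mon, Jul 7: Wed, Aug 7: Sat, Sep 7: Tue, Oct 7: Thu, Nov 7: Sun, Dec 7: Tue.
Sunday occurs in February, March, November — 3 months.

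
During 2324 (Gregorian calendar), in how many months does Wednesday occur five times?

5

A month of length L has five Wednesdays iff its first Wednesday is on day ≤ L−28 (so day 1–3 in a 31-day month, 1–2 in a 30-day month, day 1 in a leap February).
Checking each month of 2324: Jan starts Tue (31d) ✓; Feb starts Fri (29d); Mar starts Sat (31d); Apr starts Tue (30d) ✓; May starts Thu (31d); Jun starts Sun (30d); Jul starts Tue (31d) ✓; Aug starts Fri (31d); Sep starts Mon (30d); Oct starts Wed (31d) ✓; Nov starts Sat (30d); Dec starts Mon (31d) ✓.
Five-Wednesday months: January, April, July, October, December → 5.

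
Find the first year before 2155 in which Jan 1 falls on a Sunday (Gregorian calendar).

Jan 1 advances by 2 weekdays after a leap year and by 1 after a common year.
2155: Jan 1 is Wednesday.
2154: Tuesday
2153: Monday
2152: Saturday (leap)
2151: Friday
2150: Thursday
2149: Wednesday
2148: Monday (leap)
2147: Sunday
2147 begins on a Sunday

2147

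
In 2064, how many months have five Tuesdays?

A month of length L has five Tuesdays iff its first Tuesday is on day ≤ L−28 (so day 1–3 in a 31-day month, 1–2 in a 30-day month, day 1 in a leap February).
Checking each month of 2064: Jan starts Tue (31d) ✓; Feb starts Fri (29d); Mar starts Sat (31d); Apr starts Tue (30d) ✓; May starts Thu (31d); Jun starts Sun (30d); Jul starts Tue (31d) ✓; Aug starts Fri (31d); Sep starts Mon (30d) ✓; Oct starts Wed (31d); Nov starts Sat (30d); Dec starts Mon (31d) ✓.
Five-Tuesday months: January, April, July, September, December → 5.

5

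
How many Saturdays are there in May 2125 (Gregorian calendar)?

May 2125 has 31 days and begins on Tuesday.
The first Saturday is May 5.
Saturdays fall on 5, 12, 19, 26 — that's 4.

4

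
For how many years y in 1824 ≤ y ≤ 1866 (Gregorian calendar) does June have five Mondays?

12

June has 30 days; it has five Mondays when Monday falls among the first (month-length − 28) days — i.e. when June 1 is one of Monday/Sunday.
June 1 by year: 1824:Tue 1825:Wed 1826:Thu 1827:Fri 1828:Sun✓ 1829:Mon✓ 1830:Tue 1831:Wed 1832:Fri 1833:Sat 1834:Sun✓ 1835:Mon✓ 1836:Wed 1837:Thu 1838:Fri …(13 more)… 1852:Tue 1853:Wed 1854:Thu 1855:Fri 1856:Sun✓ 1857:Mon✓ 1858:Tue 1859:Wed 1860:Fri 1861:Sat 1862:Sun✓ 1863:Mon✓ 1864:Wed 1865:Thu 1866:Fri
Years with five Mondays: 1828, 1829, 1834, 1835, 1840, 1845, 1846, 1851, 1856, 1857, 1862, 1863 → 12.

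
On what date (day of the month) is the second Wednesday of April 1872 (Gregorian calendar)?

10

April 1, 1872 is a Monday, so the first Wednesday is the 3rd.
The second Wednesday is 3 + 7 = 10.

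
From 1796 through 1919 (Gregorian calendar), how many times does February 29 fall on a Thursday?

4

Leap years in 1796–1919: 29 of them.
Feb 29 weekday advances by 5 (mod 7) from one leap year to the next four years later (or differs when a century non-leap intervenes).
Leap-day weekdays: 1796:Mon 1804:Wed 1808:Mon 1812:Sat 1816:Thu✓ 1820:Tue 1824:Sun 1828:Fri 1832:Wed 1836:Mon 1840:Sat 1844:Thu✓ 1848:Tue …(3 more)… 1864:Mon 1868:Sat 1872:Thu✓ 1876:Tue 1880:Sun 1884:Fri 1888:Wed 1892:Mon 1896:Sat 1904:Mon 1908:Sat 1912:Thu✓ 1916:Tue
Thursday: 1816, 1844, 1872, 1912 → 4.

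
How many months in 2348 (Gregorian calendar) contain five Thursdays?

A month of length L has five Thursdays iff its first Thursday is on day ≤ L−28 (so day 1–3 in a 31-day month, 1–2 in a 30-day month, day 1 in a leap February).
Checking each month of 2348: Jan starts Thu (31d) ✓; Feb starts Sun (29d); Mar starts Mon (31d); Apr starts Thu (30d) ✓; May starts Sat (31d); Jun starts Tue (30d); Jul starts Thu (31d) ✓; Aug starts Sun (31d); Sep starts Wed (30d) ✓; Oct starts Fri (31d); Nov starts Mon (30d); Dec starts Wed (31d) ✓.
Five-Thursday months: January, April, July, September, December → 5.

5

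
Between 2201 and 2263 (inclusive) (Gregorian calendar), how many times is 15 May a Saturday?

Track 15 May's weekday year by year (advancing +1, or +2 across a Feb 29):
  2201: Fri  2202: Sat (+1) ✓  2203: Sun (+1)  2204: Tue (+2)  2205: Wed (+1)
  2206: Thu (+1)  2207: Fri (+1)  2208: Sun (+2)  2209: Mon (+1)  2210: Tue (+1)
  2211: Wed (+1)  2212: Fri (+2)  2213: Sat (+1) ✓  2214: Sun (+1)  … (35 more years) …
  2250: Wed (+1)  2251: Thu (+1)  2252: Sat (+2) ✓  2253: Sun (+1)  2254: Mon (+1)
  2255: Tue (+1)  2256: Thu (+2)  2257: Fri (+1)  2258: Sat (+1) ✓  2259: Sun (+1)
  2260: Tue (+2)  2261: Wed (+1)  2262: Thu (+1)  2263: Fri (+1)
Saturday years: 2202, 2213, 2219, 2224, 2230, 2241, 2247, 2252, 2258 — 9 in total.

9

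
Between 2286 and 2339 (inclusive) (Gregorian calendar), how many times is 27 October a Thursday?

9

Track 27 October's weekday year by year (advancing +1, or +2 across a Feb 29):
  2286: Wed  2287: Thu (+1) ✓  2288: Sat (+2)  2289: Sun (+1)  2290: Mon (+1)
  2291: Tue (+1)  2292: Thu (+2) ✓  2293: Fri (+1)  2294: Sat (+1)  2295: Sun (+1)
  2296: Tue (+2)  2297: Wed (+1)  2298: Thu (+1) ✓  2299: Fri (+1)  … (26 more years) …
  2326: Wed (+1)  2327: Thu (+1) ✓  2328: Sat (+2)  2329: Sun (+1)  2330: Mon (+1)
  2331: Tue (+1)  2332: Thu (+2) ✓  2333: Fri (+1)  2334: Sat (+1)  2335: Sun (+1)
  2336: Tue (+2)  2337: Wed (+1)  2338: Thu (+1) ✓  2339: Fri (+1)
Thursday years: 2287, 2292, 2298, 2304, 2310, 2321, 2327, 2332, 2338 — 9 in total.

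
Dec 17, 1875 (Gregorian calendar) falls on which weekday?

January 1, 1875 is a Friday.
December 17 is day 351 of the year, i.e. 350 days after Jan 1.
350 mod 7 = 0, so advance 0 weekdays from Friday: Friday.

Friday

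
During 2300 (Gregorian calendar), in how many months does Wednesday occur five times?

4

A month of length L has five Wednesdays iff its first Wednesday is on day ≤ L−28 (so day 1–3 in a 31-day month, 1–2 in a 30-day month, day 1 in a leap February).
Checking each month of 2300: Jan starts Mon (31d) ✓; Feb starts Thu (28d); Mar starts Thu (31d); Apr starts Sun (30d); May starts Tue (31d) ✓; Jun starts Fri (30d); Jul starts Sun (31d); Aug starts Wed (31d) ✓; Sep starts Sat (30d); Oct starts Mon (31d) ✓; Nov starts Thu (30d); Dec starts Sat (31d).
Five-Wednesday months: January, May, August, October → 4.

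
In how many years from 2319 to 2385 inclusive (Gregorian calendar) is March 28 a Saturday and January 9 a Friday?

7

Check each year's weekday for March 28 and January 9:
  2319: Fri/Thu  2320: Sun/Fri  2321: Mon/Sun  2322: Tue/Mon  2323: Wed/Tue  2324: Fri/Wed  2325: Sat/Fri ✓  2326: Sun/Sat  2327: Mon/Sun  2328: Wed/Mon  2329: Thu/Wed  2330: Fri/Thu  2331: Sat/Fri ✓  2332: Mon/Sat  …(39 more)…  2372: Tue/Sun  2373: Wed/Tue  2374: Thu/Wed  2375: Fri/Thu  2376: Sun/Fri  2377: Mon/Sun  2378: Tue/Mon  2379: Wed/Tue  2380: Fri/Wed  2381: Sat/Fri ✓  2382: Sun/Sat  2383: Mon/Sun  2384: Wed/Mon  2385: Thu/Wed
Both conditions hold in: 2325, 2331, 2342, 2353, 2359, 2370, 2381 — 7.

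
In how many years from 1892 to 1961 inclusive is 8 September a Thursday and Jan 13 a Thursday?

Check each year's weekday for 8 September and Jan 13:
  1892: Thu/Wed  1893: Fri/Fri  1894: Sat/Sat  1895: Sun/Sun  1896: Tue/Mon  1897: Wed/Wed  1898: Thu/Thu ✓  1899: Fri/Fri  1900: Sat/Sat  1901: Sun/Sun  1902: Mon/Mon  1903: Tue/Tue  1904: Thu/Wed  1905: Fri/Fri  …(42 more)…  1948: Wed/Tue  1949: Thu/Thu ✓  1950: Fri/Fri  1951: Sat/Sat  1952: Mon/Sun  1953: Tue/Tue  1954: Wed/Wed  1955: Thu/Thu ✓  1956: Sat/Fri  1957: Sun/Sun  1958: Mon/Mon  1959: Tue/Tue  1960: Thu/Wed  1961: Fri/Fri
Both conditions hold in: 1898, 1910, 1921, 1927, 1938, 1949, 1955 — 7.

7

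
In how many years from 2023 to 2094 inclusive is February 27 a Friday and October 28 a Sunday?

0

Check each year's weekday for February 27 and October 28:
  2023: Mon/Sat  2024: Tue/Mon  2025: Thu/Tue  2026: Fri/Wed  2027: Sat/Thu  2028: Sun/Sat  2029: Tue/Sun  2030: Wed/Mon  2031: Thu/Tue  2032: Fri/Thu  2033: Sun/Fri  2034: Mon/Sat  2035: Tue/Sun  2036: Wed/Tue  …(44 more)…  2081: Thu/Tue  2082: Fri/Wed  2083: Sat/Thu  2084: Sun/Sat  2085: Tue/Sun  2086: Wed/Mon  2087: Thu/Tue  2088: Fri/Thu  2089: Sun/Fri  2090: Mon/Sat  2091: Tue/Sun  2092: Wed/Tue  2093: Fri/Wed  2094: Sat/Thu
Both conditions hold in: no year — 0.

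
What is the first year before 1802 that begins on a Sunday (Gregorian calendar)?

Jan 1 advances by 2 weekdays after a leap year and by 1 after a common year.
1802: Jan 1 is Friday.
1801: Thursday
1800: Wednesday
1799: Tuesday
1798: Monday
1797: Sunday
1797 begins on a Sunday

1797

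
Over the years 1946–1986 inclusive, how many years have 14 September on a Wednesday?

Track 14 September's weekday year by year (advancing +1, or +2 across a Feb 29):
  1946: Sat  1947: Sun (+1)  1948: Tue (+2)  1949: Wed (+1) ✓  1950: Thu (+1)
  1951: Fri (+1)  1952: Sun (+2)  1953: Mon (+1)  1954: Tue (+1)  1955: Wed (+1) ✓
  1956: Fri (+2)  1957: Sat (+1)  1958: Sun (+1)  1959: Mon (+1)  … (13 more years) …
  1973: Fri (+1)  1974: Sat (+1)  1975: Sun (+1)  1976: Tue (+2)  1977: Wed (+1) ✓
  1978: Thu (+1)  1979: Fri (+1)  1980: Sun (+2)  1981: Mon (+1)  1982: Tue (+1)
  1983: Wed (+1) ✓  1984: Fri (+2)  1985: Sat (+1)  1986: Sun (+1)
Wednesday years: 1949, 1955, 1960, 1966, 1977, 1983 — 6 in total.

6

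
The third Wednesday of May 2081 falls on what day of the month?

21

May 1, 2081 is a Thursday, so the first Wednesday is the 7th.
The third Wednesday is 7 + 14 = 21.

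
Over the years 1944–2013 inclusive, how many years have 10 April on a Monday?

Track 10 April's weekday year by year (advancing +1, or +2 across a Feb 29):
  1944: Mon ✓  1945: Tue (+1)  1946: Wed (+1)  1947: Thu (+1)  1948: Sat (+2)
  1949: Sun (+1)  1950: Mon (+1) ✓  1951: Tue (+1)  1952: Thu (+2)  1953: Fri (+1)
  1954: Sat (+1)  1955: Sun (+1)  1956: Tue (+2)  1957: Wed (+1)  … (42 more years) …
  2000: Mon (+2) ✓  2001: Tue (+1)  2002: Wed (+1)  2003: Thu (+1)  2004: Sat (+2)
  2005: Sun (+1)  2006: Mon (+1) ✓  2007: Tue (+1)  2008: Thu (+2)  2009: Fri (+1)
  2010: Sat (+1)  2011: Sun (+1)  2012: Tue (+2)  2013: Wed (+1)
Monday years: 1944, 1950, 1961, 1967, 1972, 1978, 1989, 1995, 2000, 2006 — 10 in total.

10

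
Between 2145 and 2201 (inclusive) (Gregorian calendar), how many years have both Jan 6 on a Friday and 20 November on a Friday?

Check each year's weekday for Jan 6 and 20 November:
  2145: Wed/Sat  2146: Thu/Sun  2147: Fri/Mon  2148: Sat/Wed  2149: Mon/Thu  2150: Tue/Fri  2151: Wed/Sat  2152: Thu/Mon  2153: Sat/Tue  2154: Sun/Wed  2155: Mon/Thu  2156: Tue/Sat  2157: Thu/Sun  2158: Fri/Mon  …(29 more)…  2188: Sun/Thu  2189: Tue/Fri  2190: Wed/Sat  2191: Thu/Sun  2192: Fri/Tue  2193: Sun/Wed  2194: Mon/Thu  2195: Tue/Fri  2196: Wed/Sun  2197: Fri/Mon  2198: Sat/Tue  2199: Sun/Wed  2200: Mon/Thu  2201: Tue/Fri
Both conditions hold in: no year — 0.

0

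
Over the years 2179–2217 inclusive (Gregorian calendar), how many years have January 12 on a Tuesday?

Track January 12's weekday year by year (advancing +1, or +2 across a Feb 29):
  2179: Tue ✓  2180: Wed (+1)  2181: Fri (+2)  2182: Sat (+1)  2183: Sun (+1)
  2184: Mon (+1)  2185: Wed (+2)  2186: Thu (+1)  2187: Fri (+1)  2188: Sat (+1)
  2189: Mon (+2)  2190: Tue (+1) ✓  2191: Wed (+1)  2192: Thu (+1)  … (11 more years) …
  2204: Thu (+1)  2205: Sat (+2)  2206: Sun (+1)  2207: Mon (+1)  2208: Tue (+1) ✓
  2209: Thu (+2)  2210: Fri (+1)  2211: Sat (+1)  2212: Sun (+1)  2213: Tue (+2) ✓
  2214: Wed (+1)  2215: Thu (+1)  2216: Fri (+1)  2217: Sun (+2)
Tuesday years: 2179, 2190, 2196, 2202, 2208, 2213 — 6 in total.

6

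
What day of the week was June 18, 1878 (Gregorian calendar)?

January 1, 1878 is a Tuesday.
June 18 is day 169 of the year, i.e. 168 days after Jan 1.
168 mod 7 = 0, so advance 0 weekdays from Tuesday: Tuesday.

Tuesday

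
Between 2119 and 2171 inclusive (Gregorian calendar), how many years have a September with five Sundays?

September has 30 days; it has five Sundays when Sunday falls among the first (month-length − 28) days — i.e. when September 1 is one of Sunday/Saturday.
September 1 by year: 2119:Fri 2120:Sun✓ 2121:Mon 2122:Tue 2123:Wed 2124:Fri 2125:Sat✓ 2126:Sun✓ 2127:Mon 2128:Wed 2129:Thu 2130:Fri 2131:Sat✓ 2132:Mon 2133:Tue …(23 more)… 2157:Thu 2158:Fri 2159:Sat✓ 2160:Mon 2161:Tue 2162:Wed 2163:Thu 2164:Sat✓ 2165:Sun✓ 2166:Mon 2167:Tue 2168:Thu 2169:Fri 2170:Sat✓ 2171:Sun✓
Years with five Sundays: 2120, 2125, 2126, 2131, 2136, 2137, 2142, 2143, 2148, 2153, 2154, 2159, 2164, 2165, 2170, 2171 → 16.

16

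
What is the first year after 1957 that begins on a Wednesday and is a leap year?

Jan 1 advances by 2 weekdays after a leap year and by 1 after a common year.
1957: Jan 1 is Tuesday.
1958: Wednesday
1959: Thursday
1960: Friday (leap)
1961: Sunday
1962: Monday
1963: Tuesday
1964: Wednesday (leap)
1964 begins on a Wednesday and is a leap year.

1964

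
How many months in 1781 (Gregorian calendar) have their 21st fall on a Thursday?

Check the 21st of each month of 1781: Jan 21: Sun, Feb 21: Wed, Mar 21: Wed, Apr 21: Sat, May 21: Mon, Jun 21: Thu, Jul 21: Sat, Aug 21: Tue, Sep 21: Fri, Oct 21: Sun, Nov 21: Wed, Dec 21: Fri.
Thursday occurs in June — 1 month.

1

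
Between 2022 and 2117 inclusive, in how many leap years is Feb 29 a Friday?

4

Leap years in 2022–2117: 23 of them.
Feb 29 weekday advances by 5 (mod 7) from one leap year to the next four years later (or differs when a century non-leap intervenes).
Leap-day weekdays: 2024:Thu 2028:Tue 2032:Sun 2036:Fri✓ 2040:Wed 2044:Mon 2048:Sat 2052:Thu 2056:Tue 2060:Sun 2064:Fri✓ 2068:Wed 2072:Mon 2076:Sat 2080:Thu 2084:Tue 2088:Sun 2092:Fri✓ 2096:Wed 2104:Fri✓ 2108:Wed 2112:Mon 2116:Sat
Friday: 2036, 2064, 2092, 2104 → 4.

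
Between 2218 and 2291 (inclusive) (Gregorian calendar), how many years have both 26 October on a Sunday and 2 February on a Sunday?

Check each year's weekday for 26 October and 2 February:
  2218: Mon/Mon  2219: Tue/Tue  2220: Thu/Wed  2221: Fri/Fri  2222: Sat/Sat  2223: Sun/Sun ✓  2224: Tue/Mon  2225: Wed/Wed  2226: Thu/Thu  2227: Fri/Fri  2228: Sun/Sat  2229: Mon/Mon  2230: Tue/Tue  2231: Wed/Wed  …(46 more)…  2278: Sat/Sat  2279: Sun/Sun ✓  2280: Tue/Mon  2281: Wed/Wed  2282: Thu/Thu  2283: Fri/Fri  2284: Sun/Sat  2285: Mon/Mon  2286: Tue/Tue  2287: Wed/Wed  2288: Fri/Thu  2289: Sat/Sat  2290: Sun/Sun ✓  2291: Mon/Mon
Both conditions hold in: 2223, 2234, 2245, 2251, 2262, 2273, 2279, 2290 — 8.

8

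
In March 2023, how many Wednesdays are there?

March 2023 has 31 days and begins on Wednesday.
The first Wednesday is March 1.
Wednesdays fall on 1, 8, 15, 22, 29 — that's 5.

5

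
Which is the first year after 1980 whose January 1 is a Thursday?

1981

Jan 1 advances by 2 weekdays after a leap year and by 1 after a common year.
1980: Jan 1 is Tuesday (leap).
1981: Thursday
1981 begins on a Thursday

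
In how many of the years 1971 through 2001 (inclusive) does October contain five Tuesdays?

October has 31 days; it has five Tuesdays when Tuesday falls among the first (month-length − 28) days — i.e. when October 1 is one of Tuesday/Monday/Sunday.
October 1 by year: 1971:Fri 1972:Sun✓ 1973:Mon✓ 1974:Tue✓ 1975:Wed 1976:Fri 1977:Sat 1978:Sun✓ 1979:Mon✓ 1980:Wed 1981:Thu 1982:Fri 1983:Sat 1984:Mon✓ 1985:Tue✓ 1986:Wed 1987:Thu 1988:Sat 1989:Sun✓ 1990:Mon✓ 1991:Tue✓ 1992:Thu 1993:Fri 1994:Sat 1995:Sun✓ 1996:Tue✓ 1997:Wed 1998:Thu 1999:Fri 2000:Sun✓ 2001:Mon✓
Years with five Tuesdays: 1972, 1973, 1974, 1978, 1979, 1984, 1985, 1989, 1990, 1991, 1995, 1996, 2000, 2001 → 14.

14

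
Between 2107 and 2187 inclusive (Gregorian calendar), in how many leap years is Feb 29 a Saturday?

Leap years in 2107–2187: 20 of them.
Feb 29 weekday advances by 5 (mod 7) from one leap year to the next four years later (or differs when a century non-leap intervenes).
Leap-day weekdays: 2108:Wed 2112:Mon 2116:Sat✓ 2120:Thu 2124:Tue 2128:Sun 2132:Fri 2136:Wed 2140:Mon 2144:Sat✓ 2148:Thu 2152:Tue 2156:Sun 2160:Fri 2164:Wed 2168:Mon 2172:Sat✓ 2176:Thu 2180:Tue 2184:Sun
Saturday: 2116, 2144, 2172 → 3.

3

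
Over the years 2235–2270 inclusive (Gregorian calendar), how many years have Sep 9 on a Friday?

Track Sep 9's weekday year by year (advancing +1, or +2 across a Feb 29):
  2235: Wed  2236: Fri (+2) ✓  2237: Sat (+1)  2238: Sun (+1)  2239: Mon (+1)
  2240: Wed (+2)  2241: Thu (+1)  2242: Fri (+1) ✓  2243: Sat (+1)  2244: Mon (+2)
  2245: Tue (+1)  2246: Wed (+1)  2247: Thu (+1)  2248: Sat (+2)  … (8 more years) …
  2257: Wed (+1)  2258: Thu (+1)  2259: Fri (+1) ✓  2260: Sun (+2)  2261: Mon (+1)
  2262: Tue (+1)  2263: Wed (+1)  2264: Fri (+2) ✓  2265: Sat (+1)  2266: Sun (+1)
  2267: Mon (+1)  2268: Wed (+2)  2269: Thu (+1)  2270: Fri (+1) ✓
Friday years: 2236, 2242, 2253, 2259, 2264, 2270 — 6 in total.

6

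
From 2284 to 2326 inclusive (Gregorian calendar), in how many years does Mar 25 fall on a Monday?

6

Track Mar 25's weekday year by year (advancing +1, or +2 across a Feb 29):
  2284: Tue  2285: Wed (+1)  2286: Thu (+1)  2287: Fri (+1)  2288: Sun (+2)
  2289: Mon (+1) ✓  2290: Tue (+1)  2291: Wed (+1)  2292: Fri (+2)  2293: Sat (+1)
  2294: Sun (+1)  2295: Mon (+1) ✓  2296: Wed (+2)  2297: Thu (+1)  … (15 more years) …
  2313: Tue (+1)  2314: Wed (+1)  2315: Thu (+1)  2316: Sat (+2)  2317: Sun (+1)
  2318: Mon (+1) ✓  2319: Tue (+1)  2320: Thu (+2)  2321: Fri (+1)  2322: Sat (+1)
  2323: Sun (+1)  2324: Tue (+2)  2325: Wed (+1)  2326: Thu (+1)
Monday years: 2289, 2295, 2301, 2307, 2312, 2318 — 6 in total.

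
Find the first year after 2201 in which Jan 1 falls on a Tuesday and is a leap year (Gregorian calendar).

2228

Jan 1 advances by 2 weekdays after a leap year and by 1 after a common year.
2201: Jan 1 is Thursday.
2202: Friday
2203: Saturday
2204: Sunday (leap)
2205: Tuesday
2206: Wednesday
2207: Thursday
2208: Friday (leap)
2209: Sunday
2210: Monday
2211: Tuesday
2212: Wednesday (leap)
2213: Friday
2214: Saturday
2215: Sunday
2216: Monday (leap)
2217: Wednesday
2218: Thursday
2219: Friday
2220: Saturday (leap)
2221: Monday
2222: Tuesday
2223: Wednesday
2224: Thursday (leap)
2225: Saturday
2226: Sunday
2227: Monday
2228: Tuesday (leap)
2228 begins on a Tuesday and is a leap year.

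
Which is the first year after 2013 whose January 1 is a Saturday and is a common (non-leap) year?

Jan 1 advances by 2 weekdays after a leap year and by 1 after a common year.
2013: Jan 1 is Tuesday.
2014: Wednesday
2015: Thursday
2016: Friday (leap)
2017: Sunday
2018: Monday
2019: Tuesday
2020: Wednesday (leap)
2021: Friday
2022: Saturday
2022 begins on a Saturday and is a common year.

2022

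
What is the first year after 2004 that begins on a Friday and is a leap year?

Jan 1 advances by 2 weekdays after a leap year and by 1 after a common year.
2004: Jan 1 is Thursday (leap).
2005: Saturday
2006: Sunday
2007: Monday
2008: Tuesday (leap)
2009: Thursday
2010: Friday
2011: Saturday
2012: Sunday (leap)
2013: Tuesday
2014: Wednesday
2015: Thursday
2016: Friday (leap)
2016 begins on a Friday and is a leap year.

2016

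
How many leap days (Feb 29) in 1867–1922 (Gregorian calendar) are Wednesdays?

Leap years in 1867–1922: 13 of them.
Feb 29 weekday advances by 5 (mod 7) from one leap year to the next four years later (or differs when a century non-leap intervenes).
Leap-day weekdays: 1868:Sat 1872:Thu 1876:Tue 1880:Sun 1884:Fri 1888:Wed✓ 1892:Mon 1896:Sat 1904:Mon 1908:Sat 1912:Thu 1916:Tue 1920:Sun
Wednesday: 1888 → 1.

1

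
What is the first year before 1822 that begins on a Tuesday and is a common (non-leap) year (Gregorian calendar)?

1811

Jan 1 advances by 2 weekdays after a leap year and by 1 after a common year.
1822: Jan 1 is Tuesday.
1821: Monday
1820: Saturday (leap)
1819: Friday
1818: Thursday
1817: Wednesday
1816: Monday (leap)
1815: Sunday
1814: Saturday
1813: Friday
1812: Wednesday (leap)
1811: Tuesday
1811 begins on a Tuesday and is a common year.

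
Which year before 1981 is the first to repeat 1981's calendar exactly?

1970

Two years share a calendar iff Jan 1 falls on the same weekday and both are leap or both are common. 1981: Jan 1 is Thursday, common year.
1980: Jan 1 Tuesday, leap
1979: Jan 1 Monday, common
1978: Jan 1 Sunday, common
1977: Jan 1 Saturday, common
1976: Jan 1 Thursday, leap
1975: Jan 1 Wednesday, common
1974: Jan 1 Tuesday, common
1973: Jan 1 Monday, common
1972: Jan 1 Saturday, leap
1971: Jan 1 Friday, common
1970: Jan 1 Thursday, common
1970 matches on both conditions.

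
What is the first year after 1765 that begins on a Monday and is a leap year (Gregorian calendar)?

1776

Jan 1 advances by 2 weekdays after a leap year and by 1 after a common year.
1765: Jan 1 is Tuesday.
1766: Wednesday
1767: Thursday
1768: Friday (leap)
1769: Sunday
1770: Monday
1771: Tuesday
1772: Wednesday (leap)
1773: Friday
1774: Saturday
1775: Sunday
1776: Monday (leap)
1776 begins on a Monday and is a leap year.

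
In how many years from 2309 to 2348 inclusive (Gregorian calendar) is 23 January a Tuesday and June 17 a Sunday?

Check each year's weekday for 23 January and June 17:
  2309: Sat/Thu  2310: Sun/Fri  2311: Mon/Sat  2312: Tue/Mon  2313: Thu/Tue  2314: Fri/Wed  2315: Sat/Thu  2316: Sun/Sat  2317: Tue/Sun ✓  2318: Wed/Mon  2319: Thu/Tue  2320: Fri/Thu  2321: Sun/Fri  2322: Mon/Sat  …(12 more)…  2335: Wed/Mon  2336: Thu/Wed  2337: Sat/Thu  2338: Sun/Fri  2339: Mon/Sat  2340: Tue/Mon  2341: Thu/Tue  2342: Fri/Wed  2343: Sat/Thu  2344: Sun/Sat  2345: Tue/Sun ✓  2346: Wed/Mon  2347: Thu/Tue  2348: Fri/Thu
Both conditions hold in: 2317, 2323, 2334, 2345 — 4.

4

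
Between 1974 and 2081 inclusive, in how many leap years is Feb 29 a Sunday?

Leap years in 1974–2081: 27 of them.
Feb 29 weekday advances by 5 (mod 7) from one leap year to the next four years later (or differs when a century non-leap intervenes).
Leap-day weekdays: 1976:Sun✓ 1980:Fri 1984:Wed 1988:Mon 1992:Sat 1996:Thu 2000:Tue 2004:Sun✓ 2008:Fri 2012:Wed 2016:Mon 2020:Sat 2024:Thu 2028:Tue 2032:Sun✓ 2036:Fri 2040:Wed 2044:Mon 2048:Sat 2052:Thu 2056:Tue 2060:Sun✓ 2064:Fri 2068:Wed 2072:Mon 2076:Sat 2080:Thu
Sunday: 1976, 2004, 2032, 2060 → 4.

4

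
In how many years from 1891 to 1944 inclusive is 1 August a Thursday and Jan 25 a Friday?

Check each year's weekday for 1 August and Jan 25:
  1891: Sat/Sun  1892: Mon/Mon  1893: Tue/Wed  1894: Wed/Thu  1895: Thu/Fri ✓  1896: Sat/Sat  1897: Sun/Mon  1898: Mon/Tue  1899: Tue/Wed  1900: Wed/Thu  1901: Thu/Fri ✓  1902: Fri/Sat  1903: Sat/Sun  1904: Mon/Mon  …(26 more)…  1931: Sat/Sun  1932: Mon/Mon  1933: Tue/Wed  1934: Wed/Thu  1935: Thu/Fri ✓  1936: Sat/Sat  1937: Sun/Mon  1938: Mon/Tue  1939: Tue/Wed  1940: Thu/Thu  1941: Fri/Sat  1942: Sat/Sun  1943: Sun/Mon  1944: Tue/Tue
Both conditions hold in: 1895, 1901, 1907, 1918, 1929, 1935 — 6.

6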